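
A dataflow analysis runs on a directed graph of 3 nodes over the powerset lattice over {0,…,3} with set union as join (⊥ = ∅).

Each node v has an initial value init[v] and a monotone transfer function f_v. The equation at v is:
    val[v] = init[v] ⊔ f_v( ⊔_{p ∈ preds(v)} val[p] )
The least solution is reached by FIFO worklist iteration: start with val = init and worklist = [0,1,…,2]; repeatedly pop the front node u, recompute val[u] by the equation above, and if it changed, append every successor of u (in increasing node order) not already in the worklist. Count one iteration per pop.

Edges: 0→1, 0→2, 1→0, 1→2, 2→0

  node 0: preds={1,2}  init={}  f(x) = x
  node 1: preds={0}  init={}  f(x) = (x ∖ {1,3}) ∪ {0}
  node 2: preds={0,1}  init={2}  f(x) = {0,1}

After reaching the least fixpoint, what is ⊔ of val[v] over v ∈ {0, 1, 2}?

{0,1,2}

Worklist (6 pops):
  #1 pop 0: in={2} → {2} (was {}); enqueue []
  #2 pop 1: in={2} → {0,2} (was {}); enqueue [0]
  #3 pop 2: in={0,2} → {0,1,2} (was {2}); enqueue []
  #4 pop 0: in={0,1,2} → {0,1,2} (was {2}); enqueue [1,2]
  #5 pop 1: in={0,1,2} → {0,2} (no change)
  #6 pop 2: in={0,1,2} → {0,1,2} (no change)

Fixpoint:
  val[0] = {0,1,2}
  val[1] = {0,2}
  val[2] = {0,1,2}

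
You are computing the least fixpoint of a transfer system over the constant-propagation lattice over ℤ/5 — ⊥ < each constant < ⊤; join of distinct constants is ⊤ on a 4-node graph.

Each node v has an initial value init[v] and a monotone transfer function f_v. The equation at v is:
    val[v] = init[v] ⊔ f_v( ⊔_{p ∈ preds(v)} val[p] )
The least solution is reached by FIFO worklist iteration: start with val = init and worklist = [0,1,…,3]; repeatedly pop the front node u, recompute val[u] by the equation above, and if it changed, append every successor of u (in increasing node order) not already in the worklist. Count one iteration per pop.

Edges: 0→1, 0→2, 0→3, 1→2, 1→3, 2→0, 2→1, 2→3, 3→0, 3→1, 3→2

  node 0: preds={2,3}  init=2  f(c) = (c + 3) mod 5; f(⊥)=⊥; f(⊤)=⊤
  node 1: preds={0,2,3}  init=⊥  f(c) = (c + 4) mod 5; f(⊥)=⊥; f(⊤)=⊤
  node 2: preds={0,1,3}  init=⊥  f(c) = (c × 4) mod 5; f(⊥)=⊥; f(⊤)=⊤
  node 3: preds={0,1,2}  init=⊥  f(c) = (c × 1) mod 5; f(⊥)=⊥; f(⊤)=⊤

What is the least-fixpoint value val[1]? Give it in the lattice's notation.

⊤

Trace (8 dequeues):
  [1] u=0 | in ⊥ | out 2 | ==
  [2] u=1 | in 2 | out 1 | prev ⊥ | push {}
  [3] u=2 | in ⊤ | out ⊤ | prev ⊥ | push {0,1}
  [4] u=3 | in ⊤ | out ⊤ | prev ⊥ | push {2}
  [5] u=0 | in ⊤ | out ⊤ | prev 2 | push {3}
  [6] u=1 | in ⊤ | out ⊤ | prev 1 | push {}
  [7] u=2 | in ⊤ | out ⊤ | ==
  [8] u=3 | in ⊤ | out ⊤ | ==

Converged values:
  [0] ⊤
  [1] ⊤
  [2] ⊤
  [3] ⊤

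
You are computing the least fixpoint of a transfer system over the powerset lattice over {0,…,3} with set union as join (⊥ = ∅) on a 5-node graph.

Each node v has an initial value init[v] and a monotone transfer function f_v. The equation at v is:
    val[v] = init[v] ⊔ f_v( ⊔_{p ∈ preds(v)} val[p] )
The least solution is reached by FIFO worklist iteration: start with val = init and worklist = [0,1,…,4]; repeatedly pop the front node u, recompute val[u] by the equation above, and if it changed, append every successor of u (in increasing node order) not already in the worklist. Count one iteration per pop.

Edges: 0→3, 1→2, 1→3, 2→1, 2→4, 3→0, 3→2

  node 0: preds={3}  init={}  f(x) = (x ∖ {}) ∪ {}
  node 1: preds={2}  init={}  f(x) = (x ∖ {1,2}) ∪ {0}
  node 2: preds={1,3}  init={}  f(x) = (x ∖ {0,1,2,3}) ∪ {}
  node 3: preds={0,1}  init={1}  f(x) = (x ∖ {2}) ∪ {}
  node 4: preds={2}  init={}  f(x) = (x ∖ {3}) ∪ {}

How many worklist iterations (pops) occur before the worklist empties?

Trace (8 dequeues):
  [1] u=0 | in {1} | out {1} | prev {} | push {}
  [2] u=1 | in {} | out {0} | prev {} | push {}
  [3] u=2 | in {0,1} | out {} | ==
  [4] u=3 | in {0,1} | out {0,1} | prev {1} | push {0,2}
  [5] u=4 | in {} | out {} | ==
  [6] u=0 | in {0,1} | out {0,1} | prev {1} | push {3}
  [7] u=2 | in {0,1} | out {} | ==
  [8] u=3 | in {0,1} | out {0,1} | ==

Converged values:
  [0] {0,1}
  [1] {0}
  [2] {}
  [3] {0,1}
  [4] {}

8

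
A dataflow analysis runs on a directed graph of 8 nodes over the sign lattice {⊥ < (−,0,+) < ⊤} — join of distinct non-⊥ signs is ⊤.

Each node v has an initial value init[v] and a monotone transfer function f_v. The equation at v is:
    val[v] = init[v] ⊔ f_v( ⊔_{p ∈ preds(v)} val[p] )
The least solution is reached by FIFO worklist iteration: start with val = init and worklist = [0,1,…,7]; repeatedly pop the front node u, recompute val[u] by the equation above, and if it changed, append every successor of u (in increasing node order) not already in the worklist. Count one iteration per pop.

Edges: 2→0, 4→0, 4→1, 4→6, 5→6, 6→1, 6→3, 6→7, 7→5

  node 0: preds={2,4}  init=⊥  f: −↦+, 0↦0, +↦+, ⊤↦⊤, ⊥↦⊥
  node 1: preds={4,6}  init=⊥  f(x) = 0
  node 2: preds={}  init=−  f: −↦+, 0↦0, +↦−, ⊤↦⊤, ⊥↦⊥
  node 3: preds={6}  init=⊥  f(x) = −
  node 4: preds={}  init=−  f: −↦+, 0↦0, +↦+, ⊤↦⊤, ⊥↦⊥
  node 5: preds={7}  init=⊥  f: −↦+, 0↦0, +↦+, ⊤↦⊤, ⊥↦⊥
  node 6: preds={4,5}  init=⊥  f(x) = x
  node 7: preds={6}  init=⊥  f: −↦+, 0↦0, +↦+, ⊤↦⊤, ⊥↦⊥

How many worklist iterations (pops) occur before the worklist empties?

Iteration log — 17 steps:
  step 1. node 0  ⊔preds=−  new=+  old=⊥  +wl: 
  step 2. node 1  ⊔preds=−  new=0  old=⊥  +wl: 
  step 3. node 2  ⊔preds=⊥  new=−  stable
  step 4. node 3  ⊔preds=⊥  new=−  old=⊥  +wl: 
  step 5. node 4  ⊔preds=⊥  new=−  stable
  step 6. node 5  ⊔preds=⊥  new=⊥  stable
  step 7. node 6  ⊔preds=−  new=−  old=⊥  +wl: 1,3
  step 8. node 7  ⊔preds=−  new=+  old=⊥  +wl: 5
  step 9. node 1  ⊔preds=−  new=0  stable
  step 10. node 3  ⊔preds=−  new=−  stable
  step 11. node 5  ⊔preds=+  new=+  old=⊥  +wl: 6
  step 12. node 6  ⊔preds=⊤  new=⊤  old=−  +wl: 1,3,7
  step 13. node 1  ⊔preds=⊤  new=0  stable
  step 14. node 3  ⊔preds=⊤  new=−  stable
  step 15. node 7  ⊔preds=⊤  new=⊤  old=+  +wl: 5
  step 16. node 5  ⊔preds=⊤  new=⊤  old=+  +wl: 6
  step 17. node 6  ⊔preds=⊤  new=⊤  stable

Least fixpoint reached:
  node 0: +
  node 1: 0
  node 2: −
  node 3: −
  node 4: −
  node 5: ⊤
  node 6: ⊤
  node 7: ⊤

17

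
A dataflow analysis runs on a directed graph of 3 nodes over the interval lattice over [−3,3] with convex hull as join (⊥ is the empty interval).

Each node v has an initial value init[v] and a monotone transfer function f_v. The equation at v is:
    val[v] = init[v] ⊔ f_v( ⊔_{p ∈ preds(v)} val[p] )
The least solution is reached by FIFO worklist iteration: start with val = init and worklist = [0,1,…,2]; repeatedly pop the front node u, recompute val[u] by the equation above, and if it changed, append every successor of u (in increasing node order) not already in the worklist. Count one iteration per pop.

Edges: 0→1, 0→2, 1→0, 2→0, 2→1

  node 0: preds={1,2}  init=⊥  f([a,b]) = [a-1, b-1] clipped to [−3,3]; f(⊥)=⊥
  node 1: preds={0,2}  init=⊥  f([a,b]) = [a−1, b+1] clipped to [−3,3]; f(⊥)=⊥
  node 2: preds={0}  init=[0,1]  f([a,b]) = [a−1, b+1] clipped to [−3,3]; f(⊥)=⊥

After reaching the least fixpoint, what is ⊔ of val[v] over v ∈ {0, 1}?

[-3,3]

Trace (13 dequeues):
  [1] u=0 | in [0,1] | out [-1,0] | prev ⊥ | push {}
  [2] u=1 | in [-1,1] | out [-2,2] | prev ⊥ | push {0}
  [3] u=2 | in [-1,0] | out [-2,1] | prev [0,1] | push {1}
  [4] u=0 | in [-2,2] | out [-3,1] | prev [-1,0] | push {2}
  [5] u=1 | in [-3,1] | out [-3,2] | prev [-2,2] | push {0}
  [6] u=2 | in [-3,1] | out [-3,2] | prev [-2,1] | push {1}
  [7] u=0 | in [-3,2] | out [-3,1] | ==
  [8] u=1 | in [-3,2] | out [-3,3] | prev [-3,2] | push {0}
  [9] u=0 | in [-3,3] | out [-3,2] | prev [-3,1] | push {1,2}
  [10] u=1 | in [-3,2] | out [-3,3] | ==
  [11] u=2 | in [-3,2] | out [-3,3] | prev [-3,2] | push {0,1}
  [12] u=0 | in [-3,3] | out [-3,2] | ==
  [13] u=1 | in [-3,3] | out [-3,3] | ==

Converged values:
  [0] [-3,2]
  [1] [-3,3]
  [2] [-3,3]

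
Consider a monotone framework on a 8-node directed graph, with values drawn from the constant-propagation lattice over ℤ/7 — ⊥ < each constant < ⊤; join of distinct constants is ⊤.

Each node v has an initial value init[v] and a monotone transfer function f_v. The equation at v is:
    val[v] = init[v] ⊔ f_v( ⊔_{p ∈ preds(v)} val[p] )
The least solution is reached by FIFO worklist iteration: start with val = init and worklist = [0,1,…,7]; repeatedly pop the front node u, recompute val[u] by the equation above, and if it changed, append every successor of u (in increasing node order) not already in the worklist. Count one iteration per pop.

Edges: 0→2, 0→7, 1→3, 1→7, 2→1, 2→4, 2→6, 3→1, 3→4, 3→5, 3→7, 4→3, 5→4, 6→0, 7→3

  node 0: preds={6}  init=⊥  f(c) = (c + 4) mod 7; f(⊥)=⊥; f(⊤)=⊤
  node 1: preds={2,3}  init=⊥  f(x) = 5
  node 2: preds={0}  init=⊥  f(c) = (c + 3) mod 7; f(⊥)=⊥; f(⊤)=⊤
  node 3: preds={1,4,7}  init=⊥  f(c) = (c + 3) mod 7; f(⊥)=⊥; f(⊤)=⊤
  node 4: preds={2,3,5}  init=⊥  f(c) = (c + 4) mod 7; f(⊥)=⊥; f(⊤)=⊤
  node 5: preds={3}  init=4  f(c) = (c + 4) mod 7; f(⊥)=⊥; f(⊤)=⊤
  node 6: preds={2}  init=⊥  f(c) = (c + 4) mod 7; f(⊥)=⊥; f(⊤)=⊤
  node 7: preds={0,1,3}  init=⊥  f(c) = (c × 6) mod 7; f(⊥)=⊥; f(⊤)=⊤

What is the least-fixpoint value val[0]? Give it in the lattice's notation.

Trace (14 dequeues):
  [1] u=0 | in ⊥ | out ⊥ | ==
  [2] u=1 | in ⊥ | out 5 | prev ⊥ | push {}
  [3] u=2 | in ⊥ | out ⊥ | ==
  [4] u=3 | in 5 | out 1 | prev ⊥ | push {1}
  [5] u=4 | in ⊤ | out ⊤ | prev ⊥ | push {3}
  [6] u=5 | in 1 | out ⊤ | prev 4 | push {4}
  [7] u=6 | in ⊥ | out ⊥ | ==
  [8] u=7 | in ⊤ | out ⊤ | prev ⊥ | push {}
  [9] u=1 | in 1 | out 5 | ==
  [10] u=3 | in ⊤ | out ⊤ | prev 1 | push {1,5,7}
  [11] u=4 | in ⊤ | out ⊤ | ==
  [12] u=1 | in ⊤ | out 5 | ==
  [13] u=5 | in ⊤ | out ⊤ | ==
  [14] u=7 | in ⊤ | out ⊤ | ==

Converged values:
  [0] ⊥
  [1] 5
  [2] ⊥
  [3] ⊤
  [4] ⊤
  [5] ⊤
  [6] ⊥
  [7] ⊤

⊥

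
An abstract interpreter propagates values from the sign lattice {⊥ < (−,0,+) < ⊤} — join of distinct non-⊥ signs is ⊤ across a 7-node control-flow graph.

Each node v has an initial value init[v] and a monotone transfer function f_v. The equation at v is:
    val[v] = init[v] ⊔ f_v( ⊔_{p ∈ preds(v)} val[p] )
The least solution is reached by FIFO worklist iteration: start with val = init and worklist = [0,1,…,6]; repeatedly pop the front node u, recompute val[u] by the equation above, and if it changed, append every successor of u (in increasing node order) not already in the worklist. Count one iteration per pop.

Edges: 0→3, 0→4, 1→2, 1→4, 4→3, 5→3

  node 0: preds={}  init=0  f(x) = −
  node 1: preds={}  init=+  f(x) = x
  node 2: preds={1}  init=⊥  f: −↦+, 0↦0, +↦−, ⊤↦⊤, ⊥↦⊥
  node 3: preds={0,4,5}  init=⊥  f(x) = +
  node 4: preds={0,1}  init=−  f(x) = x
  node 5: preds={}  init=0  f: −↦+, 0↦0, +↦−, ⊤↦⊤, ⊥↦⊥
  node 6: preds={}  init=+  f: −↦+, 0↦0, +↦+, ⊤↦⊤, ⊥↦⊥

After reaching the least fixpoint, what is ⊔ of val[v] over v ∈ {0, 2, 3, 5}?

Trace (8 dequeues):
  [1] u=0 | in ⊥ | out ⊤ | prev 0 | push {}
  [2] u=1 | in ⊥ | out + | ==
  [3] u=2 | in + | out − | prev ⊥ | push {}
  [4] u=3 | in ⊤ | out + | prev ⊥ | push {}
  [5] u=4 | in ⊤ | out ⊤ | prev − | push {3}
  [6] u=5 | in ⊥ | out 0 | ==
  [7] u=6 | in ⊥ | out + | ==
  [8] u=3 | in ⊤ | out + | ==

Converged values:
  [0] ⊤
  [1] +
  [2] −
  [3] +
  [4] ⊤
  [5] 0
  [6] +

⊤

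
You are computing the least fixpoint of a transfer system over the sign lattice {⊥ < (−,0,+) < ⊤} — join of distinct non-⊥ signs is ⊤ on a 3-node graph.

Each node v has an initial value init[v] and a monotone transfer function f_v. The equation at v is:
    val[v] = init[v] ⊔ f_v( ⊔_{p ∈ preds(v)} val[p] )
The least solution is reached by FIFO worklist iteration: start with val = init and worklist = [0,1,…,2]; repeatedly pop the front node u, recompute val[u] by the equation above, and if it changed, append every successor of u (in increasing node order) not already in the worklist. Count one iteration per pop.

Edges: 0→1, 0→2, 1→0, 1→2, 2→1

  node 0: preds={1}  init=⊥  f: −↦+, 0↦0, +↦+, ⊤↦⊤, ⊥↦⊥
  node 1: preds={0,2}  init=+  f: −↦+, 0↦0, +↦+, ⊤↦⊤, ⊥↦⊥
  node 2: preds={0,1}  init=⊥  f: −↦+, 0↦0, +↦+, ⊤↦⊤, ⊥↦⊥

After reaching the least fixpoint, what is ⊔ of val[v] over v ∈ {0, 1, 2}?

Worklist (4 pops):
  #1 pop 0: in=+ → + (was ⊥); enqueue []
  #2 pop 1: in=+ → + (no change)
  #3 pop 2: in=+ → + (was ⊥); enqueue [1]
  #4 pop 1: in=+ → + (no change)

Fixpoint:
  val[0] = +
  val[1] = +
  val[2] = +

+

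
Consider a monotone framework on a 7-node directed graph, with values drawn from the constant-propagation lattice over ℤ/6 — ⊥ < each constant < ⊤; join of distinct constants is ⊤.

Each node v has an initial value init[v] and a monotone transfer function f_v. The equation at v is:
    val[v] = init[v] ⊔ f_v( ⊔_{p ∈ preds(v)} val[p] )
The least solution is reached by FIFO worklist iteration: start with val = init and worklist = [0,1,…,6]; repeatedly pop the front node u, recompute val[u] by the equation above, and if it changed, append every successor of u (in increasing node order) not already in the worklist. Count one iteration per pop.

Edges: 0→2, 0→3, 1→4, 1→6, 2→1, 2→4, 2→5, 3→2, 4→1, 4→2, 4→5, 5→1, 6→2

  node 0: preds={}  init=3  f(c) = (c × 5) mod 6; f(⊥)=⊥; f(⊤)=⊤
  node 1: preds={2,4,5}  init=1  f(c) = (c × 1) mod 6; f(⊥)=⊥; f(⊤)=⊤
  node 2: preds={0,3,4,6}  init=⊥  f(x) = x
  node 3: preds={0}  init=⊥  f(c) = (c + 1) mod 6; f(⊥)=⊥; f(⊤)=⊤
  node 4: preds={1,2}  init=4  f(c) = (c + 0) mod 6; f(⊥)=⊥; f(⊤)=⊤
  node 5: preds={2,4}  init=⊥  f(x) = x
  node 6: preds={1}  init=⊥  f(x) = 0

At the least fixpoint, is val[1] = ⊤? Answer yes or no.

Iteration log — 9 steps:
  step 1. node 0  ⊔preds=⊥  new=3  stable
  step 2. node 1  ⊔preds=4  new=⊤  old=1  +wl: 
  step 3. node 2  ⊔preds=⊤  new=⊤  old=⊥  +wl: 1
  step 4. node 3  ⊔preds=3  new=4  old=⊥  +wl: 2
  step 5. node 4  ⊔preds=⊤  new=⊤  old=4  +wl: 
  step 6. node 5  ⊔preds=⊤  new=⊤  old=⊥  +wl: 
  step 7. node 6  ⊔preds=⊤  new=0  old=⊥  +wl: 
  step 8. node 1  ⊔preds=⊤  new=⊤  stable
  step 9. node 2  ⊔preds=⊤  new=⊤  stable

Least fixpoint reached:
  node 0: 3
  node 1: ⊤
  node 2: ⊤
  node 3: 4
  node 4: ⊤
  node 5: ⊤
  node 6: 0

yes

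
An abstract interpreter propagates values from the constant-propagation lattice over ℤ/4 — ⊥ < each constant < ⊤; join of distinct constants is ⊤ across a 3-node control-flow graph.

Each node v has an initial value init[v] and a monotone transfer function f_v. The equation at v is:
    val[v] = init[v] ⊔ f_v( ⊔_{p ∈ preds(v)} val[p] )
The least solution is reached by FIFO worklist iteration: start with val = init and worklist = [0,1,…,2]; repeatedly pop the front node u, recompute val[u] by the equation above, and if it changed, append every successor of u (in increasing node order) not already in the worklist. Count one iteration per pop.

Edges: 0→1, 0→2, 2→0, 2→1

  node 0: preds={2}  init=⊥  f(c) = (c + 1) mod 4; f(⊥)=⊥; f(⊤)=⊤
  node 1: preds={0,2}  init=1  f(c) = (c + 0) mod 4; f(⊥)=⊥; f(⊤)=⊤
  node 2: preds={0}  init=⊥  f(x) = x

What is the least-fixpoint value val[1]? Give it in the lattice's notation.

1

Worklist (3 pops):
  #1 pop 0: in=⊥ → ⊥ (no change)
  #2 pop 1: in=⊥ → 1 (no change)
  #3 pop 2: in=⊥ → ⊥ (no change)

Fixpoint:
  val[0] = ⊥
  val[1] = 1
  val[2] = ⊥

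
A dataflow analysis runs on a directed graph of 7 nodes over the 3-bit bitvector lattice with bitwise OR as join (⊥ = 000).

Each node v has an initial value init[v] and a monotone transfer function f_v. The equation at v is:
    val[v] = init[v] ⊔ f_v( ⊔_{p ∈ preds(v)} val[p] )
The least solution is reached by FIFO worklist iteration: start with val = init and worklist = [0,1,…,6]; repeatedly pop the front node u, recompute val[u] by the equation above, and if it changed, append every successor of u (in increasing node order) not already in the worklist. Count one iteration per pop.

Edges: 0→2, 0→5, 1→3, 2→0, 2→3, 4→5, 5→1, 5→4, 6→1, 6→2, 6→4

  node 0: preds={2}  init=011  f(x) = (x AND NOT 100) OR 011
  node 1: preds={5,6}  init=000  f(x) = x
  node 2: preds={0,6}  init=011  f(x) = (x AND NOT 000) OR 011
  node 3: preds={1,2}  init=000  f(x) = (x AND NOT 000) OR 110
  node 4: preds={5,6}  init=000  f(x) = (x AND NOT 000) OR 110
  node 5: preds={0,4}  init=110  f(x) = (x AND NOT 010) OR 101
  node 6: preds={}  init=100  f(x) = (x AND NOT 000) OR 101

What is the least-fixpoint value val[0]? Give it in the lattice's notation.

Iteration log — 13 steps:
  step 1. node 0  ⊔preds=011  new=011  stable
  step 2. node 1  ⊔preds=110  new=110  old=000  +wl: 
  step 3. node 2  ⊔preds=111  new=111  old=011  +wl: 0
  step 4. node 3  ⊔preds=111  new=111  old=000  +wl: 
  step 5. node 4  ⊔preds=110  new=110  old=000  +wl: 
  step 6. node 5  ⊔preds=111  new=111  old=110  +wl: 1,4
  step 7. node 6  ⊔preds=000  new=101  old=100  +wl: 2
  step 8. node 0  ⊔preds=111  new=011  stable
  step 9. node 1  ⊔preds=111  new=111  old=110  +wl: 3
  step 10. node 4  ⊔preds=111  new=111  old=110  +wl: 5
  step 11. node 2  ⊔preds=111  new=111  stable
  step 12. node 3  ⊔preds=111  new=111  stable
  step 13. node 5  ⊔preds=111  new=111  stable

Least fixpoint reached:
  node 0: 011
  node 1: 111
  node 2: 111
  node 3: 111
  node 4: 111
  node 5: 111
  node 6: 101

011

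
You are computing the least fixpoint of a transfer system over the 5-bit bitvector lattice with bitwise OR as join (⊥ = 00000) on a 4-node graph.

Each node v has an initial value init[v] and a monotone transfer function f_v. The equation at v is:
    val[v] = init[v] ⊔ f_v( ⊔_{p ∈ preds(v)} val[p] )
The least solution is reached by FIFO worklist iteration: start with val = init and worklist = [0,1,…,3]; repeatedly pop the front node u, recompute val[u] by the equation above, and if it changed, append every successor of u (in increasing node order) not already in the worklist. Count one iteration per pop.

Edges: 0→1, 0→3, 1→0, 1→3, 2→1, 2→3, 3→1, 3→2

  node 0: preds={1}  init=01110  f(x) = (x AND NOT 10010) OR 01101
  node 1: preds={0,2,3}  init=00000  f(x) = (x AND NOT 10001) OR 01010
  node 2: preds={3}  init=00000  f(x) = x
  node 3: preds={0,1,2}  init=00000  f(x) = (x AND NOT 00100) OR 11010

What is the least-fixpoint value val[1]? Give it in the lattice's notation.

Iteration log — 9 steps:
  step 1. node 0  ⊔preds=00000  new=01111  old=01110  +wl: 
  step 2. node 1  ⊔preds=01111  new=01110  old=00000  +wl: 0
  step 3. node 2  ⊔preds=00000  new=00000  stable
  step 4. node 3  ⊔preds=01111  new=11011  old=00000  +wl: 1,2
  step 5. node 0  ⊔preds=01110  new=01111  stable
  step 6. node 1  ⊔preds=11111  new=01110  stable
  step 7. node 2  ⊔preds=11011  new=11011  old=00000  +wl: 1,3
  step 8. node 1  ⊔preds=11111  new=01110  stable
  step 9. node 3  ⊔preds=11111  new=11011  stable

Least fixpoint reached:
  node 0: 01111
  node 1: 01110
  node 2: 11011
  node 3: 11011

01110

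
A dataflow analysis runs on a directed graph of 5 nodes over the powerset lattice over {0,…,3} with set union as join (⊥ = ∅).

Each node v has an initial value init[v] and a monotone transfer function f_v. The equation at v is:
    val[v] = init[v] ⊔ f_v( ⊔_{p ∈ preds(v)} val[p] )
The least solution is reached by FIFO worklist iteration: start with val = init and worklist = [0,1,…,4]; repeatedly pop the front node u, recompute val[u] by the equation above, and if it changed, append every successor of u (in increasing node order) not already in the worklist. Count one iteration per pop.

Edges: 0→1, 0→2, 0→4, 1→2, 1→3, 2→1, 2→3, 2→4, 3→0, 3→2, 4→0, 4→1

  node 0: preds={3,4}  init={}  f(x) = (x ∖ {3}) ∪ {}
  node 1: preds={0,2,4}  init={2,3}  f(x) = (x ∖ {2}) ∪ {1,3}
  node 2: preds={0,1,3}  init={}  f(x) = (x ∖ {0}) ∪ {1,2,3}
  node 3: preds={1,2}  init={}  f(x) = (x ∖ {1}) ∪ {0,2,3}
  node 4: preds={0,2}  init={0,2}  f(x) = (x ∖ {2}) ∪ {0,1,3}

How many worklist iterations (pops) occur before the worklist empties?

10

Trace (10 dequeues):
  [1] u=0 | in {0,2} | out {0,2} | prev {} | push {}
  [2] u=1 | in {0,2} | out {0,1,2,3} | prev {2,3} | push {}
  [3] u=2 | in {0,1,2,3} | out {1,2,3} | prev {} | push {1}
  [4] u=3 | in {0,1,2,3} | out {0,2,3} | prev {} | push {0,2}
  [5] u=4 | in {0,1,2,3} | out {0,1,2,3} | prev {0,2} | push {}
  [6] u=1 | in {0,1,2,3} | out {0,1,2,3} | ==
  [7] u=0 | in {0,1,2,3} | out {0,1,2} | prev {0,2} | push {1,4}
  [8] u=2 | in {0,1,2,3} | out {1,2,3} | ==
  [9] u=1 | in {0,1,2,3} | out {0,1,2,3} | ==
  [10] u=4 | in {0,1,2,3} | out {0,1,2,3} | ==

Converged values:
  [0] {0,1,2}
  [1] {0,1,2,3}
  [2] {1,2,3}
  [3] {0,2,3}
  [4] {0,1,2,3}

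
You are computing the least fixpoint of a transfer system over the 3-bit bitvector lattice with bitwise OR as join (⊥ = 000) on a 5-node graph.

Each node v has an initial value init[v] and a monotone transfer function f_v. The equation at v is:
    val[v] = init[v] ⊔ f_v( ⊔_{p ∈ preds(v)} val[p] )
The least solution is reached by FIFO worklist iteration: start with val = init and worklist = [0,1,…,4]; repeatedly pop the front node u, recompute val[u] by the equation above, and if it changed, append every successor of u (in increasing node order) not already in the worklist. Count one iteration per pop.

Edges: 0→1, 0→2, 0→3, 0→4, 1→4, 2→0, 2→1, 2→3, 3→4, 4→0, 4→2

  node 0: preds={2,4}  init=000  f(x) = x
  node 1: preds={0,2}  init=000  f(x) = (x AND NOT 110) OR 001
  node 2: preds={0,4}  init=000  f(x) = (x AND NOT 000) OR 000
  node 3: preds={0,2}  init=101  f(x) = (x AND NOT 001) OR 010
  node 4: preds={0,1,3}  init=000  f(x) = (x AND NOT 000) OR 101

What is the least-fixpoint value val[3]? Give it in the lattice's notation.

Trace (11 dequeues):
  [1] u=0 | in 000 | out 000 | ==
  [2] u=1 | in 000 | out 001 | prev 000 | push {}
  [3] u=2 | in 000 | out 000 | ==
  [4] u=3 | in 000 | out 111 | prev 101 | push {}
  [5] u=4 | in 111 | out 111 | prev 000 | push {0,2}
  [6] u=0 | in 111 | out 111 | prev 000 | push {1,3,4}
  [7] u=2 | in 111 | out 111 | prev 000 | push {0}
  [8] u=1 | in 111 | out 001 | ==
  [9] u=3 | in 111 | out 111 | ==
  [10] u=4 | in 111 | out 111 | ==
  [11] u=0 | in 111 | out 111 | ==

Converged values:
  [0] 111
  [1] 001
  [2] 111
  [3] 111
  [4] 111

111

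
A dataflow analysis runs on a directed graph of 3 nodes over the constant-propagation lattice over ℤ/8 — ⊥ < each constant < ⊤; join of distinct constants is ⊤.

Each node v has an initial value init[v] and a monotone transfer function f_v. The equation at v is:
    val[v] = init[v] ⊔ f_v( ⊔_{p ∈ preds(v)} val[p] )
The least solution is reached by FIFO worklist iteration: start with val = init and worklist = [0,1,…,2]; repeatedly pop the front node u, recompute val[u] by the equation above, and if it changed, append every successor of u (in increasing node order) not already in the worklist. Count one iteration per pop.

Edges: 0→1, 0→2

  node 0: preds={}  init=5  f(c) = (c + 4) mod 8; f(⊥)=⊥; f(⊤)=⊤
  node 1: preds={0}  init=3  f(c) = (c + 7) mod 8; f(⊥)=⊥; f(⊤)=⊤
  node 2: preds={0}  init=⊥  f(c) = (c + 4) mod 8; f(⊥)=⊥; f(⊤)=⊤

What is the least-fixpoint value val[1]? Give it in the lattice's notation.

⊤

Worklist (3 pops):
  #1 pop 0: in=⊥ → 5 (no change)
  #2 pop 1: in=5 → ⊤ (was 3); enqueue []
  #3 pop 2: in=5 → 1 (was ⊥); enqueue []

Fixpoint:
  val[0] = 5
  val[1] = ⊤
  val[2] = 1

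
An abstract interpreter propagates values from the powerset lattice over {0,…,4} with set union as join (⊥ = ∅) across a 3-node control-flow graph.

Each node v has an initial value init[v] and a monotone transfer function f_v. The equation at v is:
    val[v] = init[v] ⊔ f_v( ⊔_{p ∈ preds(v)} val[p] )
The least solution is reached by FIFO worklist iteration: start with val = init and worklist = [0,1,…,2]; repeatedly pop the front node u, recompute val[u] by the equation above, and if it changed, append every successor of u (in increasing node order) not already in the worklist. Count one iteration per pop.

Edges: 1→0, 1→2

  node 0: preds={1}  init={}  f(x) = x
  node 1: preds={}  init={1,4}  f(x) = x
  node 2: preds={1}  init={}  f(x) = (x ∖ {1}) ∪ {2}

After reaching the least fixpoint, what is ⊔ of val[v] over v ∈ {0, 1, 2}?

{1,2,4}

Trace (3 dequeues):
  [1] u=0 | in {1,4} | out {1,4} | prev {} | push {}
  [2] u=1 | in {} | out {1,4} | ==
  [3] u=2 | in {1,4} | out {2,4} | prev {} | push {}

Converged values:
  [0] {1,4}
  [1] {1,4}
  [2] {2,4}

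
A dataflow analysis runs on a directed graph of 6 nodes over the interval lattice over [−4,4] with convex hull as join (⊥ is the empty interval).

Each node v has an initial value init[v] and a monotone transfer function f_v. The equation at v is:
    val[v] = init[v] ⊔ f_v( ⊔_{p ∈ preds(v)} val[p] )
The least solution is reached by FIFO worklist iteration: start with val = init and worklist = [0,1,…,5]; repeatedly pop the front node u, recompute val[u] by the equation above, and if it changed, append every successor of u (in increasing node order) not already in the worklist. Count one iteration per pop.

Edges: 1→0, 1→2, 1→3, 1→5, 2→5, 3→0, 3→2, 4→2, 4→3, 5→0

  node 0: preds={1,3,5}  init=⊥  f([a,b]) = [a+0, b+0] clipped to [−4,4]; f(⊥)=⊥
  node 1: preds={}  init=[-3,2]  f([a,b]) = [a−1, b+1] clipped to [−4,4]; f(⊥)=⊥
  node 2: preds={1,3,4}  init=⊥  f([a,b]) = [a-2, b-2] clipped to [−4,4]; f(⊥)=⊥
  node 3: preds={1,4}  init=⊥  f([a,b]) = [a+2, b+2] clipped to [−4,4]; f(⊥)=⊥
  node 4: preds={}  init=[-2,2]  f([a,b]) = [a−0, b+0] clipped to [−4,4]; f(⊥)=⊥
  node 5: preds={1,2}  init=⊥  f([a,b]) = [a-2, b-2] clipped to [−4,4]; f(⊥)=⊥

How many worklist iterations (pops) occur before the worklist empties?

Iteration log — 9 steps:
  step 1. node 0  ⊔preds=[-3,2]  new=[-3,2]  old=⊥  +wl: 
  step 2. node 1  ⊔preds=⊥  new=[-3,2]  stable
  step 3. node 2  ⊔preds=[-3,2]  new=[-4,0]  old=⊥  +wl: 
  step 4. node 3  ⊔preds=[-3,2]  new=[-1,4]  old=⊥  +wl: 0,2
  step 5. node 4  ⊔preds=⊥  new=[-2,2]  stable
  step 6. node 5  ⊔preds=[-4,2]  new=[-4,0]  old=⊥  +wl: 
  step 7. node 0  ⊔preds=[-4,4]  new=[-4,4]  old=[-3,2]  +wl: 
  step 8. node 2  ⊔preds=[-3,4]  new=[-4,2]  old=[-4,0]  +wl: 5
  step 9. node 5  ⊔preds=[-4,2]  new=[-4,0]  stable

Least fixpoint reached:
  node 0: [-4,4]
  node 1: [-3,2]
  node 2: [-4,2]
  node 3: [-1,4]
  node 4: [-2,2]
  node 5: [-4,0]

9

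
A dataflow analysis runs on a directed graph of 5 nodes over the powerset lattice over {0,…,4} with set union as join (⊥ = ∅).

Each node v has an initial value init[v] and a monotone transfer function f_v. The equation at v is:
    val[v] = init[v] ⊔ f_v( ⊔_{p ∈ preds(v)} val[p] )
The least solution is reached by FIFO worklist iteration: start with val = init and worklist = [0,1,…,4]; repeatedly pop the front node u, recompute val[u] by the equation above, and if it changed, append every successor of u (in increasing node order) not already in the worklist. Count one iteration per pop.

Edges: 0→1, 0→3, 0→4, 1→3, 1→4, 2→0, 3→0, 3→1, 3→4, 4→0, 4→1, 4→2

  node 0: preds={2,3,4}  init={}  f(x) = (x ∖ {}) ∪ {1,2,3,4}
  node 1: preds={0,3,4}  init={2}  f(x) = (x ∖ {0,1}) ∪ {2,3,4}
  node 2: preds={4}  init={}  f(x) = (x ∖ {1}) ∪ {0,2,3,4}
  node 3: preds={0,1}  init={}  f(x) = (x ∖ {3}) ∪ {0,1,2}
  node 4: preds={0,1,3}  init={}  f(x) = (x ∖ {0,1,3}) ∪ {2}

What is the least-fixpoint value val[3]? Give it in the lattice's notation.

Worklist (10 pops):
  #1 pop 0: in={} → {1,2,3,4} (was {}); enqueue []
  #2 pop 1: in={1,2,3,4} → {2,3,4} (was {2}); enqueue []
  #3 pop 2: in={} → {0,2,3,4} (was {}); enqueue [0]
  #4 pop 3: in={1,2,3,4} → {0,1,2,4} (was {}); enqueue [1]
  #5 pop 4: in={0,1,2,3,4} → {2,4} (was {}); enqueue [2]
  #6 pop 0: in={0,1,2,3,4} → {0,1,2,3,4} (was {1,2,3,4}); enqueue [3,4]
  #7 pop 1: in={0,1,2,3,4} → {2,3,4} (no change)
  #8 pop 2: in={2,4} → {0,2,3,4} (no change)
  #9 pop 3: in={0,1,2,3,4} → {0,1,2,4} (no change)
  #10 pop 4: in={0,1,2,3,4} → {2,4} (no change)

Fixpoint:
  val[0] = {0,1,2,3,4}
  val[1] = {2,3,4}
  val[2] = {0,2,3,4}
  val[3] = {0,1,2,4}
  val[4] = {2,4}

{0,1,2,4}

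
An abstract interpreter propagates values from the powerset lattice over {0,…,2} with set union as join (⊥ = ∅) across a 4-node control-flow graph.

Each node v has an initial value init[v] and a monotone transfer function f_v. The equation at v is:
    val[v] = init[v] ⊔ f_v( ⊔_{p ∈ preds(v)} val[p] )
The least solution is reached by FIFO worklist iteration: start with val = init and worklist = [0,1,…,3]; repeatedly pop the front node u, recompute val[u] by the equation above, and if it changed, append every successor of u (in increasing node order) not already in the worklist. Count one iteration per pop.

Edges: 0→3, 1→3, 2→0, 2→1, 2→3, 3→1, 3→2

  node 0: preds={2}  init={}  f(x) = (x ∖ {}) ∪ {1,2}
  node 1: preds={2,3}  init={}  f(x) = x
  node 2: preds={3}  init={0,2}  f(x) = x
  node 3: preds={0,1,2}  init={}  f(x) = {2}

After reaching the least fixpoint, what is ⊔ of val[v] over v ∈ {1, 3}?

{0,2}

Worklist (6 pops):
  #1 pop 0: in={0,2} → {0,1,2} (was {}); enqueue []
  #2 pop 1: in={0,2} → {0,2} (was {}); enqueue []
  #3 pop 2: in={} → {0,2} (no change)
  #4 pop 3: in={0,1,2} → {2} (was {}); enqueue [1,2]
  #5 pop 1: in={0,2} → {0,2} (no change)
  #6 pop 2: in={2} → {0,2} (no change)

Fixpoint:
  val[0] = {0,1,2}
  val[1] = {0,2}
  val[2] = {0,2}
  val[3] = {2}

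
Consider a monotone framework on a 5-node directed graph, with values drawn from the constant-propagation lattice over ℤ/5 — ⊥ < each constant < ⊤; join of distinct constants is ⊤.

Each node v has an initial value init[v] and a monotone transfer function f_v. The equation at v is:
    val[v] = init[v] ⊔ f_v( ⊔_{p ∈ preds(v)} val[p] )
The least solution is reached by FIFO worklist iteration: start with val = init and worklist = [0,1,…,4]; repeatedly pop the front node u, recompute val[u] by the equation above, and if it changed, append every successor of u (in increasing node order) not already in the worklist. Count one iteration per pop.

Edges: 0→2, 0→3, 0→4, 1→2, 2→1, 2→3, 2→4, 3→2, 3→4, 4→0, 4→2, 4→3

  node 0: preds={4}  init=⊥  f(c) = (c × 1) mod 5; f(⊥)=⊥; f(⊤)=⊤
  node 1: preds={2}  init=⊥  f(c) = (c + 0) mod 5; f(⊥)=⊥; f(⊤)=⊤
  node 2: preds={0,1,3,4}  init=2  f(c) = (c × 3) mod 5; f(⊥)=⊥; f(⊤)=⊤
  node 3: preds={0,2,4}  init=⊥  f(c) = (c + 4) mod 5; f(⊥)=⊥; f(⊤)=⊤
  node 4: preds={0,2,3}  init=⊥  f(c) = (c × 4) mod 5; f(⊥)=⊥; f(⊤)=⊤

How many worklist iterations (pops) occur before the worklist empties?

11

Iteration log — 11 steps:
  step 1. node 0  ⊔preds=⊥  new=⊥  stable
  step 2. node 1  ⊔preds=2  new=2  old=⊥  +wl: 
  step 3. node 2  ⊔preds=2  new=⊤  old=2  +wl: 1
  step 4. node 3  ⊔preds=⊤  new=⊤  old=⊥  +wl: 2
  step 5. node 4  ⊔preds=⊤  new=⊤  old=⊥  +wl: 0,3
  step 6. node 1  ⊔preds=⊤  new=⊤  old=2  +wl: 
  step 7. node 2  ⊔preds=⊤  new=⊤  stable
  step 8. node 0  ⊔preds=⊤  new=⊤  old=⊥  +wl: 2,4
  step 9. node 3  ⊔preds=⊤  new=⊤  stable
  step 10. node 2  ⊔preds=⊤  new=⊤  stable
  step 11. node 4  ⊔preds=⊤  new=⊤  stable

Least fixpoint reached:
  node 0: ⊤
  node 1: ⊤
  node 2: ⊤
  node 3: ⊤
  node 4: ⊤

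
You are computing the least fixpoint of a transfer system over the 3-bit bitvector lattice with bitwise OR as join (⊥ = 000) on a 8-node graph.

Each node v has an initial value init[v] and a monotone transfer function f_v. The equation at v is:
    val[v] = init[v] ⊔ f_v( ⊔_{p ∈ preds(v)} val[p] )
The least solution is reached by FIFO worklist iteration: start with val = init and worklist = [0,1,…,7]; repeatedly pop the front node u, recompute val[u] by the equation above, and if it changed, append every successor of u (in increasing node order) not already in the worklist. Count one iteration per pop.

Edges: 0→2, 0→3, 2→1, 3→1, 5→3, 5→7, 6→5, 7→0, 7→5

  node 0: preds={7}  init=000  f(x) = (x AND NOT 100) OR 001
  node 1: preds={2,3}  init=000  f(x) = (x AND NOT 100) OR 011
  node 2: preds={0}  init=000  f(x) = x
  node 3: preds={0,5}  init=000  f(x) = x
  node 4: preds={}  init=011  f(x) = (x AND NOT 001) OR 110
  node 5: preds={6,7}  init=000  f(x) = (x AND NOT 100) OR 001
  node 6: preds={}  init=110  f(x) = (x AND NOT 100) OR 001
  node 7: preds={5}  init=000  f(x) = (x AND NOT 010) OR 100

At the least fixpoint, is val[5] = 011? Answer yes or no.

Trace (13 dequeues):
  [1] u=0 | in 000 | out 001 | prev 000 | push {}
  [2] u=1 | in 000 | out 011 | prev 000 | push {}
  [3] u=2 | in 001 | out 001 | prev 000 | push {1}
  [4] u=3 | in 001 | out 001 | prev 000 | push {}
  [5] u=4 | in 000 | out 111 | prev 011 | push {}
  [6] u=5 | in 110 | out 011 | prev 000 | push {3}
  [7] u=6 | in 000 | out 111 | prev 110 | push {5}
  [8] u=7 | in 011 | out 101 | prev 000 | push {0}
  [9] u=1 | in 001 | out 011 | ==
  [10] u=3 | in 011 | out 011 | prev 001 | push {1}
  [11] u=5 | in 111 | out 011 | ==
  [12] u=0 | in 101 | out 001 | ==
  [13] u=1 | in 011 | out 011 | ==

Converged values:
  [0] 001
  [1] 011
  [2] 001
  [3] 011
  [4] 111
  [5] 011
  [6] 111
  [7] 101

yes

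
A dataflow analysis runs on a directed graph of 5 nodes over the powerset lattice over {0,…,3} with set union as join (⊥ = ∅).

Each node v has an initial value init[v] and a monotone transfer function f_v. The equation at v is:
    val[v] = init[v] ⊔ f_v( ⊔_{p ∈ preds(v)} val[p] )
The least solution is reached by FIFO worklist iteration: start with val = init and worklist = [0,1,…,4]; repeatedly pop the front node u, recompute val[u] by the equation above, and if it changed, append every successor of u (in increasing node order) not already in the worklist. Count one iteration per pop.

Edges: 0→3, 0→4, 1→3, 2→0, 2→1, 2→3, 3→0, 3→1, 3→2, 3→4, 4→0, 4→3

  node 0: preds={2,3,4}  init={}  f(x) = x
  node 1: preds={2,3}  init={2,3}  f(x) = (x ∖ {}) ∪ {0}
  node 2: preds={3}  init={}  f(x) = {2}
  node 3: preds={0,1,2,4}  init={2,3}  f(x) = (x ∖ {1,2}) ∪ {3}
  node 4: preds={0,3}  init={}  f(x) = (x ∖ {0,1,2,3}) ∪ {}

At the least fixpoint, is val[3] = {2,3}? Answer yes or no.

Trace (10 dequeues):
  [1] u=0 | in {2,3} | out {2,3} | prev {} | push {}
  [2] u=1 | in {2,3} | out {0,2,3} | prev {2,3} | push {}
  [3] u=2 | in {2,3} | out {2} | prev {} | push {0,1}
  [4] u=3 | in {0,2,3} | out {0,2,3} | prev {2,3} | push {2}
  [5] u=4 | in {0,2,3} | out {} | ==
  [6] u=0 | in {0,2,3} | out {0,2,3} | prev {2,3} | push {3,4}
  [7] u=1 | in {0,2,3} | out {0,2,3} | ==
  [8] u=2 | in {0,2,3} | out {2} | ==
  [9] u=3 | in {0,2,3} | out {0,2,3} | ==
  [10] u=4 | in {0,2,3} | out {} | ==

Converged values:
  [0] {0,2,3}
  [1] {0,2,3}
  [2] {2}
  [3] {0,2,3}
  [4] {}

no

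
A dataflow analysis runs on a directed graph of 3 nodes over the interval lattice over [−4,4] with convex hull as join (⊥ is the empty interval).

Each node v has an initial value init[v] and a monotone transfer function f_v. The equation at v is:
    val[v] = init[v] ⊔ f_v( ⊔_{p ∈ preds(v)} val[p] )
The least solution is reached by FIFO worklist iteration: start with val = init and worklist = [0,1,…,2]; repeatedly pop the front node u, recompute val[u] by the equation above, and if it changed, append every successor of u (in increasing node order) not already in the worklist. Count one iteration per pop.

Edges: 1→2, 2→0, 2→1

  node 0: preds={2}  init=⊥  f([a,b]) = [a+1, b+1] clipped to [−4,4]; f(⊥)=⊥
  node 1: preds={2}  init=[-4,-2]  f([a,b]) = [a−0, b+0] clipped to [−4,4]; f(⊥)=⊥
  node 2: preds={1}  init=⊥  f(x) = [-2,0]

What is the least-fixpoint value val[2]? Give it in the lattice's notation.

[-2,0]

Iteration log — 6 steps:
  step 1. node 0  ⊔preds=⊥  new=⊥  stable
  step 2. node 1  ⊔preds=⊥  new=[-4,-2]  stable
  step 3. node 2  ⊔preds=[-4,-2]  new=[-2,0]  old=⊥  +wl: 0,1
  step 4. node 0  ⊔preds=[-2,0]  new=[-1,1]  old=⊥  +wl: 
  step 5. node 1  ⊔preds=[-2,0]  new=[-4,0]  old=[-4,-2]  +wl: 2
  step 6. node 2  ⊔preds=[-4,0]  new=[-2,0]  stable

Least fixpoint reached:
  node 0: [-1,1]
  node 1: [-4,0]
  node 2: [-2,0]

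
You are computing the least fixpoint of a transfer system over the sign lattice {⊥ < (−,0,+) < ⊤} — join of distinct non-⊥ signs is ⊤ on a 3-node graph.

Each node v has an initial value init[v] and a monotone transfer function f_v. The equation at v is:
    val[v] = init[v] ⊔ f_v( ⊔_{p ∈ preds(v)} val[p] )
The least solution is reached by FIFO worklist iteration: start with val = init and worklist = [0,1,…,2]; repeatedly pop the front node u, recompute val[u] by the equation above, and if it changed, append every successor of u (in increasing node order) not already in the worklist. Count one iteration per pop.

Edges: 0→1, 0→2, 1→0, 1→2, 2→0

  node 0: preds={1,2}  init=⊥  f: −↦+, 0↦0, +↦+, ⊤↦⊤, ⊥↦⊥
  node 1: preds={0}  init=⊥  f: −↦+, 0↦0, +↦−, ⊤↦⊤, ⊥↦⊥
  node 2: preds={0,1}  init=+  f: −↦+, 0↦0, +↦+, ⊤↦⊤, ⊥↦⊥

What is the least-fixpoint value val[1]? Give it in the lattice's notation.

Iteration log — 7 steps:
  step 1. node 0  ⊔preds=+  new=+  old=⊥  +wl: 
  step 2. node 1  ⊔preds=+  new=−  old=⊥  +wl: 0
  step 3. node 2  ⊔preds=⊤  new=⊤  old=+  +wl: 
  step 4. node 0  ⊔preds=⊤  new=⊤  old=+  +wl: 1,2
  step 5. node 1  ⊔preds=⊤  new=⊤  old=−  +wl: 0
  step 6. node 2  ⊔preds=⊤  new=⊤  stable
  step 7. node 0  ⊔preds=⊤  new=⊤  stable

Least fixpoint reached:
  node 0: ⊤
  node 1: ⊤
  node 2: ⊤

⊤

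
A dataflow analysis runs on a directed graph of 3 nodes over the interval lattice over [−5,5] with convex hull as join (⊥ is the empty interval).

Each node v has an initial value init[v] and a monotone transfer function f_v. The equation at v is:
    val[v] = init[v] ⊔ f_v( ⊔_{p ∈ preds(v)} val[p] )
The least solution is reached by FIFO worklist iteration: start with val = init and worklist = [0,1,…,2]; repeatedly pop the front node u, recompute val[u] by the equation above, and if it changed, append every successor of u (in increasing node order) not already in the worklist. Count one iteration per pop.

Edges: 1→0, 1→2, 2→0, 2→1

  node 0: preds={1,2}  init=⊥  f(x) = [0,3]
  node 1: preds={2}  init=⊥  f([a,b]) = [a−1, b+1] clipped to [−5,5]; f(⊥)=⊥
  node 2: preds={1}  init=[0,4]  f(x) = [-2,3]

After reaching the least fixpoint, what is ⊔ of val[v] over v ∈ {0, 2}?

[-2,4]

Iteration log — 7 steps:
  step 1. node 0  ⊔preds=[0,4]  new=[0,3]  old=⊥  +wl: 
  step 2. node 1  ⊔preds=[0,4]  new=[-1,5]  old=⊥  +wl: 0
  step 3. node 2  ⊔preds=[-1,5]  new=[-2,4]  old=[0,4]  +wl: 1
  step 4. node 0  ⊔preds=[-2,5]  new=[0,3]  stable
  step 5. node 1  ⊔preds=[-2,4]  new=[-3,5]  old=[-1,5]  +wl: 0,2
  step 6. node 0  ⊔preds=[-3,5]  new=[0,3]  stable
  step 7. node 2  ⊔preds=[-3,5]  new=[-2,4]  stable

Least fixpoint reached:
  node 0: [0,3]
  node 1: [-3,5]
  node 2: [-2,4]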